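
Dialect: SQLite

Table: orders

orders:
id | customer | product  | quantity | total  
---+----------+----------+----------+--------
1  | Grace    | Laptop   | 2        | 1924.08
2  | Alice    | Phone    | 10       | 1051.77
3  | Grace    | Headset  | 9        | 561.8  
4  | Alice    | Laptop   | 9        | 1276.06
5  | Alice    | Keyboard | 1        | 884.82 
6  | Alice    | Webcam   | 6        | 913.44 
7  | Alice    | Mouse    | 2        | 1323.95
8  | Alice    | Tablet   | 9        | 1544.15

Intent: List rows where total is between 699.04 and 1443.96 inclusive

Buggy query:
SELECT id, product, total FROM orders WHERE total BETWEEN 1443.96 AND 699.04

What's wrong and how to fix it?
Bug: BETWEEN expects the lower bound first; with 1443.96 AND 699.04 the range is empty

Fix: Swap the bounds so the smaller value comes first

Corrected query:
SELECT id, product, total FROM orders WHERE total BETWEEN 699.04 AND 1443.96

Result:
id | product  | total  
---+----------+--------
2  | Phone    | 1051.77
4  | Laptop   | 1276.06
5  | Keyboard | 884.82 
6  | Webcam   | 913.44 
7  | Mouse    | 1323.95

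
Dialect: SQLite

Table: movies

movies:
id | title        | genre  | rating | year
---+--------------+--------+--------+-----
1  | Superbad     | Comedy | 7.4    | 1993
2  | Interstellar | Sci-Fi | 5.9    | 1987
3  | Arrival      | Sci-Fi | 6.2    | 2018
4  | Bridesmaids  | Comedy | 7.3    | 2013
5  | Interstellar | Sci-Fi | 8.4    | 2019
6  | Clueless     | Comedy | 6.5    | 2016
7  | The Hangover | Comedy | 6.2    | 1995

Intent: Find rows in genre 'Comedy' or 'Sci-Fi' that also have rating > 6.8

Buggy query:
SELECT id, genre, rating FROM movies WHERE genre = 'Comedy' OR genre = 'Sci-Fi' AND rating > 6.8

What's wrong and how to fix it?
Bug: Without parentheses, AND is evaluated before OR, so the rating filter only applies to the 'Sci-Fi' branch

Fix: Add parentheses around the OR so the AND applies to both alternatives

Corrected query:
SELECT id, genre, rating FROM movies WHERE (genre = 'Comedy' OR genre = 'Sci-Fi') AND rating > 6.8

Result:
id | genre  | rating
---+--------+-------
1  | Comedy | 7.4   
4  | Comedy | 7.3   
5  | Sci-Fi | 8.4   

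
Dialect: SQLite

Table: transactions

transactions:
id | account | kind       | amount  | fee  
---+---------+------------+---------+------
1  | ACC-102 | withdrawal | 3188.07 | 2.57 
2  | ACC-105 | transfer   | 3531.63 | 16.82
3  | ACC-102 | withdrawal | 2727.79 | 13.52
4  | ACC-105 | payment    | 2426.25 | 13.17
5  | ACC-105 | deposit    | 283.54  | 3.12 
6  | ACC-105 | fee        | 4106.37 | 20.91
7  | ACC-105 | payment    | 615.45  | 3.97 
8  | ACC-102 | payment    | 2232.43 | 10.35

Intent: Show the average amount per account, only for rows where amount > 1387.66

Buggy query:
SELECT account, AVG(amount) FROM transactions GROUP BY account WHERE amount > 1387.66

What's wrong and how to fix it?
Bug: WHERE cannot follow GROUP BY

Fix: Move the WHERE clause before GROUP BY

Corrected query:
SELECT account, AVG(amount) FROM transactions WHERE amount > 1387.66 GROUP BY account

Result:
account | AVG(amount)
--------+------------
ACC-102 | 2716.096667
ACC-105 | 3354.75    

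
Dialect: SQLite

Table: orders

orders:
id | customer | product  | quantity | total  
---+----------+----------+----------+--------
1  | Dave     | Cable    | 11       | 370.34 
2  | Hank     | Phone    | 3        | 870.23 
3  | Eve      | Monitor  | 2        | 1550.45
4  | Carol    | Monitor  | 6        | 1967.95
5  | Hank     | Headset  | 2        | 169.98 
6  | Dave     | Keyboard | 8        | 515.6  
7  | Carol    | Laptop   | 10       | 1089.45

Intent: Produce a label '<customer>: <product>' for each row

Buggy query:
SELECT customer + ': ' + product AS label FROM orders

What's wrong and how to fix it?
Bug: SQLite uses || for string concatenation; + coerces text to numbers (yielding 0)

Fix: Replace + with || to concatenate text

Corrected query:
SELECT customer || ': ' || product AS label FROM orders

Result:
label         
--------------
Dave: Cable   
Hank: Phone   
Eve: Monitor  
Carol: Monitor
Hank: Headset 
Dave: Keyboard
Carol: Laptop 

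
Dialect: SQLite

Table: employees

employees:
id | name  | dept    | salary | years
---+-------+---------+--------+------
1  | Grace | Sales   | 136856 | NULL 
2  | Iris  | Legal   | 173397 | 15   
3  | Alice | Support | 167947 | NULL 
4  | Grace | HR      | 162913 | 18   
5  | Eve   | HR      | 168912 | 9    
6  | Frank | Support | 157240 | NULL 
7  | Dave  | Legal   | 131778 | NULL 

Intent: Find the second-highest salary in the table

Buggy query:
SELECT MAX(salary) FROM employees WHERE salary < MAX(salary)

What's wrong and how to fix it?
Bug: The inner MAX is an aggregate inside WHERE, which is not allowed

Fix: Put the inner MAX in a scalar subquery

Corrected query:
SELECT MAX(salary) FROM employees WHERE salary < (SELECT MAX(salary) FROM employees)

Result:
MAX(salary)
-----------
168912     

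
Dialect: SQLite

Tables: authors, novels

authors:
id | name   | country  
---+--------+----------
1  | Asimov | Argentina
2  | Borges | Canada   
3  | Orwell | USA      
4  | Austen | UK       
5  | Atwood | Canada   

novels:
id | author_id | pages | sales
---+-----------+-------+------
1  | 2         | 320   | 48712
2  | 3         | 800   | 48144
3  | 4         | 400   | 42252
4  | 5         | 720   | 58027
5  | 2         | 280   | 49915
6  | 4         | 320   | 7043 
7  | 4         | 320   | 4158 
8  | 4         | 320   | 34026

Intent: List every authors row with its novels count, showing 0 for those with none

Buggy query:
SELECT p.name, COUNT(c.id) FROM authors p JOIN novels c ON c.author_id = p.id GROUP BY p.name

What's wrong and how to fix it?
Bug: INNER JOIN drops authors rows that have no matching novels rows

Fix: Switch to LEFT JOIN to retain unmatched parent rows

Corrected query:
SELECT p.name, COUNT(c.id) FROM authors p LEFT JOIN novels c ON c.author_id = p.id GROUP BY p.name

Result:
name   | COUNT(c.id)
-------+------------
Asimov | 0          
Atwood | 1          
Austen | 4          
Borges | 2          
Orwell | 1          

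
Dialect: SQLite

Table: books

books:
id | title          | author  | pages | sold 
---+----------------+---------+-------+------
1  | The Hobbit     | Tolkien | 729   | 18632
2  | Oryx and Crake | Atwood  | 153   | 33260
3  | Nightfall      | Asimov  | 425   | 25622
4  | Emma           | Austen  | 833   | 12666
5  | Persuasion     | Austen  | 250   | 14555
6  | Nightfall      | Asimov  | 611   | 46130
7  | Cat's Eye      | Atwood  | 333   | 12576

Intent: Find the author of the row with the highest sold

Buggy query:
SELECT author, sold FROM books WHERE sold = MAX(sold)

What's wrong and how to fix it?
Bug: WHERE is evaluated per row; an aggregate over the whole table isn't defined there

Fix: Use a subquery: WHERE sold = (SELECT MAX(sold) FROM books)

Corrected query:
SELECT author, sold FROM books WHERE sold = (SELECT MAX(sold) FROM books)

Result:
author | sold 
-------+------
Asimov | 46130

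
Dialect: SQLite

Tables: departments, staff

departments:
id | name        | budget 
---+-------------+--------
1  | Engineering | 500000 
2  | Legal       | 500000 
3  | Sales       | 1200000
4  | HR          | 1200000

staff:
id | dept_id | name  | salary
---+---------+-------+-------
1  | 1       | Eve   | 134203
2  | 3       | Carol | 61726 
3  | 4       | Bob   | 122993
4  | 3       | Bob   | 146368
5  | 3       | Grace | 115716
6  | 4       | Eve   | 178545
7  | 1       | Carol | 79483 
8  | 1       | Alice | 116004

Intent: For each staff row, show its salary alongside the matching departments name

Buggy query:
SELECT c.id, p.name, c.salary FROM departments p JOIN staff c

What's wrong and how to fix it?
Bug: Missing join condition: each staff row is matched to all departments rows instead of just its own

Fix: Add ON c.dept_id = p.id to the JOIN

Corrected query:
SELECT c.id, p.name, c.salary FROM departments p JOIN staff c ON c.dept_id = p.id

Result:
id | name        | salary
---+-------------+-------
1  | Engineering | 134203
2  | Sales       | 61726 
3  | HR          | 122993
4  | Sales       | 146368
5  | Sales       | 115716
6  | HR          | 178545
7  | Engineering | 79483 
8  | Engineering | 116004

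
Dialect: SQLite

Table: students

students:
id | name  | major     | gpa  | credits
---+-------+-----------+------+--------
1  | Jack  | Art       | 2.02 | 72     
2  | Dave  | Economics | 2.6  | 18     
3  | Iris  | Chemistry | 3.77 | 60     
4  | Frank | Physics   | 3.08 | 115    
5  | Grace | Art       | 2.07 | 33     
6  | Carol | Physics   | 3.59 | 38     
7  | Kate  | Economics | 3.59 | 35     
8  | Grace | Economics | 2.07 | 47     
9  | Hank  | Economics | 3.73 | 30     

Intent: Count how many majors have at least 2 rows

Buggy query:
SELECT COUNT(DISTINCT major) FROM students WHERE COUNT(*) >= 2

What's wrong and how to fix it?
Bug: COUNT(*) cannot appear in WHERE; the per-group count doesn't exist yet

Fix: Use a subquery that GROUPs and filters with HAVING, then count its rows

Corrected query:
SELECT COUNT(*) FROM (SELECT major FROM students GROUP BY major HAVING COUNT(*) >= 2)

Result:
COUNT(*)
--------
3       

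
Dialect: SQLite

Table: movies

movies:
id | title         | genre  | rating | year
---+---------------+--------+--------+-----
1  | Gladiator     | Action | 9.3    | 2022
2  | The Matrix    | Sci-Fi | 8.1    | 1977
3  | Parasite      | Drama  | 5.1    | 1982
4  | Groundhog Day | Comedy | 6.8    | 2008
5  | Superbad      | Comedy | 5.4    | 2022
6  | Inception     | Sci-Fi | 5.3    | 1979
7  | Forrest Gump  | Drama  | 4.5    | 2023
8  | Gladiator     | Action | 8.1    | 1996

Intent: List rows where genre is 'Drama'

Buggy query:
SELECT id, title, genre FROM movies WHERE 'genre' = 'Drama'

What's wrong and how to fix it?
Bug: Single quotes denote string literals in SQL; the column name is being compared as a constant string

Fix: Remove the quotes around the column name (or use double quotes for an identifier)

Corrected query:
SELECT id, title, genre FROM movies WHERE genre = 'Drama'

Result:
id | title        | genre
---+--------------+------
3  | Parasite     | Drama
7  | Forrest Gump | Drama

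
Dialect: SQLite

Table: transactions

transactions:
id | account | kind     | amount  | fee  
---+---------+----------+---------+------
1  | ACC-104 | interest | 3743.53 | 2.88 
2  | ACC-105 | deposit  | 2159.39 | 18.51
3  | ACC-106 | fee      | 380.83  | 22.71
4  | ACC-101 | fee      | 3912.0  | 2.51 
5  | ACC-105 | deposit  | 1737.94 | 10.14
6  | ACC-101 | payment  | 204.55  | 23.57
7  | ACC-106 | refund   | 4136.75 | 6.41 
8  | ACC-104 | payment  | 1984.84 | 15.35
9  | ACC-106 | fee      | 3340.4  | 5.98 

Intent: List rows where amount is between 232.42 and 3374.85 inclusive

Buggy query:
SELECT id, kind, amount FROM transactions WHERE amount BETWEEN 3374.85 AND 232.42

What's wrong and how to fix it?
Bug: BETWEEN expects the lower bound first; with 3374.85 AND 232.42 the range is empty

Fix: Write BETWEEN 232.42 AND 3374.85

Corrected query:
SELECT id, kind, amount FROM transactions WHERE amount BETWEEN 232.42 AND 3374.85

Result:
id | kind    | amount 
---+---------+--------
2  | deposit | 2159.39
3  | fee     | 380.83 
5  | deposit | 1737.94
8  | payment | 1984.84
9  | fee     | 3340.4 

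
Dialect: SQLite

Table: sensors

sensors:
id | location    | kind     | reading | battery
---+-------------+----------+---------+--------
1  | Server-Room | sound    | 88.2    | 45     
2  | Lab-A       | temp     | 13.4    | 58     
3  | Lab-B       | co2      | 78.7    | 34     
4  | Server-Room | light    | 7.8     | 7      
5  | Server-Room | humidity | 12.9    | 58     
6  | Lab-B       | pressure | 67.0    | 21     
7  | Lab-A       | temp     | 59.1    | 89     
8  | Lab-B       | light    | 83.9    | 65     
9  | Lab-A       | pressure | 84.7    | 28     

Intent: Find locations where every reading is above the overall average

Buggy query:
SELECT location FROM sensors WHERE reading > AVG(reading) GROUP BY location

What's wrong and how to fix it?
Bug: AVG() is an aggregate; it can't sit directly in WHERE

Fix: Use a subquery for AVG and a HAVING MIN(...) filter so the condition holds for every row in the group

Corrected query:
SELECT location FROM sensors GROUP BY location HAVING MIN(reading) > (SELECT AVG(reading) FROM sensors)

Result:
location
--------
Lab-B   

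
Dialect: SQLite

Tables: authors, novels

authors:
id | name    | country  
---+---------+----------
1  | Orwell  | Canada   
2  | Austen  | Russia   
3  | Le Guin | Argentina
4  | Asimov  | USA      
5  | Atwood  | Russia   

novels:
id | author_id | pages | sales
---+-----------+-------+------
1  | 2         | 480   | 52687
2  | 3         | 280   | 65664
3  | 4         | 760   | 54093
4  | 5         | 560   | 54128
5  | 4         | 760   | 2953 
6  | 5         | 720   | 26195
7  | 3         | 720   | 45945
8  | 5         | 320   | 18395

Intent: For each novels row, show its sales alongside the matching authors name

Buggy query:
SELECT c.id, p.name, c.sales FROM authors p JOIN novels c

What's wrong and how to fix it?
Bug: Missing join condition: each novels row is matched to all authors rows instead of just its own

Fix: Add ON c.author_id = p.id to the JOIN

Corrected query:
SELECT c.id, p.name, c.sales FROM authors p JOIN novels c ON c.author_id = p.id

Result:
id | name    | sales
---+---------+------
1  | Austen  | 52687
2  | Le Guin | 65664
3  | Asimov  | 54093
4  | Atwood  | 54128
5  | Asimov  | 2953 
6  | Atwood  | 26195
7  | Le Guin | 45945
8  | Atwood  | 18395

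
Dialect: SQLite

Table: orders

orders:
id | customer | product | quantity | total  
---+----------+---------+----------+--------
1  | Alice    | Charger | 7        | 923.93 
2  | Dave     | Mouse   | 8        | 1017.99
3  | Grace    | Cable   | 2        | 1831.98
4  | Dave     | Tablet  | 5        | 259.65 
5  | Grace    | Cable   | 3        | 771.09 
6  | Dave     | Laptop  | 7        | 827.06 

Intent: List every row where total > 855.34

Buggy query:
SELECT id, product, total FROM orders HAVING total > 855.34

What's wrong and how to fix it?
Bug: HAVING filters the output of aggregation, but this query has no GROUP BY and no aggregate functions, so SQLite rejects it (HAVING clause on a non-aggregate query); the condition here is per row

Fix: Use WHERE for row-level filtering

Corrected query:
SELECT id, product, total FROM orders WHERE total > 855.34

Result:
id | product | total  
---+---------+--------
1  | Charger | 923.93 
2  | Mouse   | 1017.99
3  | Cable   | 1831.98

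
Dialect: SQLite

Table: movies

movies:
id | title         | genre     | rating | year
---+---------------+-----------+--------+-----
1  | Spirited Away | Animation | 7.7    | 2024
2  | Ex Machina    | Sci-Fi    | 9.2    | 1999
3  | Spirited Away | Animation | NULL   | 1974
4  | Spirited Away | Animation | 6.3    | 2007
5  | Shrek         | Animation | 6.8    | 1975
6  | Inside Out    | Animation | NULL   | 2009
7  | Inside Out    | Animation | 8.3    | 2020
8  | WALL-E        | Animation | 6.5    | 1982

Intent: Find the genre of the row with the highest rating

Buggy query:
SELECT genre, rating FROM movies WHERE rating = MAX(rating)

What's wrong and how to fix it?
Bug: MAX(rating) is an aggregate and cannot be used directly in WHERE

Fix: Use a subquery: WHERE rating = (SELECT MAX(rating) FROM movies)

Corrected query:
SELECT genre, rating FROM movies WHERE rating = (SELECT MAX(rating) FROM movies)

Result:
genre  | rating
-------+-------
Sci-Fi | 9.2   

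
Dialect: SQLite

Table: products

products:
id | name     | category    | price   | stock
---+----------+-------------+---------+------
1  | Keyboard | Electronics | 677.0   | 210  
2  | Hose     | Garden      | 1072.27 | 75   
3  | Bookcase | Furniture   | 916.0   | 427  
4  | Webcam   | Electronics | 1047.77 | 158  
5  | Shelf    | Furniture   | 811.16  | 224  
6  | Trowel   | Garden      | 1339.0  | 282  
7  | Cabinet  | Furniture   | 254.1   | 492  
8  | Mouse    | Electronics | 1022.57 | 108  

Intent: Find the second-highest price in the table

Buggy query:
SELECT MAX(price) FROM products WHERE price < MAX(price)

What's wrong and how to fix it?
Bug: MAX(price) on the right of the comparison is an aggregate-in-WHERE error

Fix: Compute the overall MAX in a subquery, then take MAX of rows below it

Corrected query:
SELECT MAX(price) FROM products WHERE price < (SELECT MAX(price) FROM products)

Result:
MAX(price)
----------
1072.27   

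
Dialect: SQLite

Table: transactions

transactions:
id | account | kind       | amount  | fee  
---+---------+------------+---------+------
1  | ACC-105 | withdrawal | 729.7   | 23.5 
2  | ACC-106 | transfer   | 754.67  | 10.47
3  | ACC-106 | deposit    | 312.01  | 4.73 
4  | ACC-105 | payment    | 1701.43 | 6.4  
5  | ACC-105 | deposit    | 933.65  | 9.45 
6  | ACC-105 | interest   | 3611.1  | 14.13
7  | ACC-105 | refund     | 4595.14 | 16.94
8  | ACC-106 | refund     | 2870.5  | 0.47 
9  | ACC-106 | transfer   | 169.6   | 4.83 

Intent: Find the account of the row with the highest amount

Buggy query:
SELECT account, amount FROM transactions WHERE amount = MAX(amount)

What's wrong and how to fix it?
Bug: MAX(amount) is an aggregate and cannot be used directly in WHERE

Fix: Wrap MAX in a scalar subquery so WHERE compares against a single value

Corrected query:
SELECT account, amount FROM transactions WHERE amount = (SELECT MAX(amount) FROM transactions)

Result:
account | amount 
--------+--------
ACC-105 | 4595.14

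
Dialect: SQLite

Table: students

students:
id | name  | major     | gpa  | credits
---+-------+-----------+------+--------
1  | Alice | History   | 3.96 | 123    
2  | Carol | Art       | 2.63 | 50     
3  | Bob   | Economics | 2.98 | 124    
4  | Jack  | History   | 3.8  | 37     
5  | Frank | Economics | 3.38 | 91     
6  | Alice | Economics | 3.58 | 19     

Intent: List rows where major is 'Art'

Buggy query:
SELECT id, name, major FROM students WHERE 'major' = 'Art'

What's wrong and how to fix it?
Bug: 'major' in single quotes is a string literal, not the column; the comparison is literal-vs-literal and never true

Fix: Remove the quotes around the column name (or use double quotes for an identifier)

Corrected query:
SELECT id, name, major FROM students WHERE major = 'Art'

Result:
id | name  | major
---+-------+------
2  | Carol | Art  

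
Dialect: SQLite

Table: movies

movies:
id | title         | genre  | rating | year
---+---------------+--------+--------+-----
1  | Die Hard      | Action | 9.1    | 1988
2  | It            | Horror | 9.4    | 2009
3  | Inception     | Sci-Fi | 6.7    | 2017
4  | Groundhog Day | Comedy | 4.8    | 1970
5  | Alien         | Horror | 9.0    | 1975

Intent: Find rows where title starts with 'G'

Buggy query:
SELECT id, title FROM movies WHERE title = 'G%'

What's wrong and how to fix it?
Bug: Wildcards only work with LIKE; '=' treats '%' as a literal character

Fix: Replace '=' with LIKE so 'G%' is treated as a pattern

Corrected query:
SELECT id, title FROM movies WHERE title LIKE 'G%'

Result:
id | title        
---+--------------
4  | Groundhog Day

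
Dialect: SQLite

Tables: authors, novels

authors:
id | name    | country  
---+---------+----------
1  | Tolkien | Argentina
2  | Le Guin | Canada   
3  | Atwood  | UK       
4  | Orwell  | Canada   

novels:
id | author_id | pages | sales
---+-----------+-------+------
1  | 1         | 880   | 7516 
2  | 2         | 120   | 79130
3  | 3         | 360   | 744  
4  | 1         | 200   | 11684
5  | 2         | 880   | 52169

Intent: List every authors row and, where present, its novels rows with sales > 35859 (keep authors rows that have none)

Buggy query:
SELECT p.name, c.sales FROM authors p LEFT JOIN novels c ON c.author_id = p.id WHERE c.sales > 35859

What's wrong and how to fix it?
Bug: A WHERE condition on the right-hand table after LEFT JOIN drops unmatched parents

Fix: Move the right-table condition into the ON clause so unmatched parents are kept

Corrected query:
SELECT p.name, c.sales FROM authors p LEFT JOIN novels c ON c.author_id = p.id AND c.sales > 35859

Result:
name    | sales
--------+------
Tolkien | NULL 
Le Guin | 52169
Le Guin | 79130
Atwood  | NULL 
Orwell  | NULL 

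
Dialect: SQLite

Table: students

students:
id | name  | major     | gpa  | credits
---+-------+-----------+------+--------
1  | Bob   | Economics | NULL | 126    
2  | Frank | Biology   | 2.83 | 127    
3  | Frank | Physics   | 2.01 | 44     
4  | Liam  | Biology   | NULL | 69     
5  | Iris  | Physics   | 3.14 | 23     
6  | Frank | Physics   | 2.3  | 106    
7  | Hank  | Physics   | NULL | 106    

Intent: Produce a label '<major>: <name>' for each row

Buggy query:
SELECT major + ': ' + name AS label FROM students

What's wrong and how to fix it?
Bug: '+' is numeric addition; on text columns SQLite converts them to 0 instead of concatenating

Fix: Replace + with || to concatenate text

Corrected query:
SELECT major || ': ' || name AS label FROM students

Result:
label         
--------------
Economics: Bob
Biology: Frank
Physics: Frank
Biology: Liam 
Physics: Iris 
Physics: Frank
Physics: Hank 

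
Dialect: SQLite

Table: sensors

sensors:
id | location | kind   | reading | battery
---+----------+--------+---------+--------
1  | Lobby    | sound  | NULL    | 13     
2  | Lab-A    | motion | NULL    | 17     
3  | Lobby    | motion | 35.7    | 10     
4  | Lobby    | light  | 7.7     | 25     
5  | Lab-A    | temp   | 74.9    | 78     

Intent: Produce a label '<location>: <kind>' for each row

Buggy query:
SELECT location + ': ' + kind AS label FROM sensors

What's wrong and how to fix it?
Bug: '+' is numeric addition; on text columns SQLite converts them to 0 instead of concatenating

Fix: Replace + with || to concatenate text

Corrected query:
SELECT location || ': ' || kind AS label FROM sensors

Result:
label        
-------------
Lobby: sound 
Lab-A: motion
Lobby: motion
Lobby: light 
Lab-A: temp  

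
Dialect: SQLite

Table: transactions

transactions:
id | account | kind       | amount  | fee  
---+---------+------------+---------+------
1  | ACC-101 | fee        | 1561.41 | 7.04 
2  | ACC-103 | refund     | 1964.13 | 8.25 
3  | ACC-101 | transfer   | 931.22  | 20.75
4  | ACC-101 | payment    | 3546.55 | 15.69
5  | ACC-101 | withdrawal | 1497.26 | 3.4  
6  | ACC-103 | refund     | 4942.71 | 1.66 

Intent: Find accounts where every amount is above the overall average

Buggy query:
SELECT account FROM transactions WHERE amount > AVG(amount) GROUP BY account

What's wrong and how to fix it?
Bug: AVG() is an aggregate; it can't sit directly in WHERE

Fix: Use a subquery for AVG and a HAVING MIN(...) filter so the condition holds for every row in the group

Corrected query:
SELECT account FROM transactions GROUP BY account HAVING MIN(amount) > (SELECT AVG(amount) FROM transactions)

Result:
(no rows)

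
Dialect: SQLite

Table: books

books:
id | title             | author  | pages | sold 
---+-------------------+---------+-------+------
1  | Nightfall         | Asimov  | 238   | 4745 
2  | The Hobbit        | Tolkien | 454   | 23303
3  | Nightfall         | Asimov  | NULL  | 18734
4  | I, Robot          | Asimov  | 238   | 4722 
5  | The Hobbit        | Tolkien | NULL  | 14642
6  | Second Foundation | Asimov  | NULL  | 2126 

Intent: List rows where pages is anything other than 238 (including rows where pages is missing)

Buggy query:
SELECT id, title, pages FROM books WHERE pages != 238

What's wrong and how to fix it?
Bug: Inequality against NULL is unknown, not true; rows with NULL are dropped

Fix: Add an explicit OR pages IS NULL to include the missing-value rows

Corrected query:
SELECT id, title, pages FROM books WHERE pages != 238 OR pages IS NULL

Result:
id | title             | pages
---+-------------------+------
2  | The Hobbit        | 454  
3  | Nightfall         | NULL 
5  | The Hobbit        | NULL 
6  | Second Foundation | NULL 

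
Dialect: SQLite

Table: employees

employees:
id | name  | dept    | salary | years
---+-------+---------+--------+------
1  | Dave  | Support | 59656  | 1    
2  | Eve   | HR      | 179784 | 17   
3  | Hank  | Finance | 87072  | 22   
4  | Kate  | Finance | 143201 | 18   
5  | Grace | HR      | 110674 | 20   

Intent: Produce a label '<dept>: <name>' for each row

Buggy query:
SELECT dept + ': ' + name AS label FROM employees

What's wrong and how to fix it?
Bug: SQLite uses || for string concatenation; + coerces text to numbers (yielding 0)

Fix: Use the || operator for string concatenation

Corrected query:
SELECT dept || ': ' || name AS label FROM employees

Result:
label        
-------------
Support: Dave
HR: Eve      
Finance: Hank
Finance: Kate
HR: Grace    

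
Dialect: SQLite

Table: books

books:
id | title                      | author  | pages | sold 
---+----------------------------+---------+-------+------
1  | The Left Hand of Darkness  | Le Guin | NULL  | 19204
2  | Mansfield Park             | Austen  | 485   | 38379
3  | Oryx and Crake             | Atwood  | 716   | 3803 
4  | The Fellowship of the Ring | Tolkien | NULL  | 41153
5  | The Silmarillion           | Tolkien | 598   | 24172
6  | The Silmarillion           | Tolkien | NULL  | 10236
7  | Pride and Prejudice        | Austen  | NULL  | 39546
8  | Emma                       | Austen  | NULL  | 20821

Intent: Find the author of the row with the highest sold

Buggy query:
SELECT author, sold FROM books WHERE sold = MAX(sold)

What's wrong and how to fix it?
Bug: WHERE is evaluated per row; an aggregate over the whole table isn't defined there

Fix: Wrap MAX in a scalar subquery so WHERE compares against a single value

Corrected query:
SELECT author, sold FROM books WHERE sold = (SELECT MAX(sold) FROM books)

Result:
author  | sold 
--------+------
Tolkien | 41153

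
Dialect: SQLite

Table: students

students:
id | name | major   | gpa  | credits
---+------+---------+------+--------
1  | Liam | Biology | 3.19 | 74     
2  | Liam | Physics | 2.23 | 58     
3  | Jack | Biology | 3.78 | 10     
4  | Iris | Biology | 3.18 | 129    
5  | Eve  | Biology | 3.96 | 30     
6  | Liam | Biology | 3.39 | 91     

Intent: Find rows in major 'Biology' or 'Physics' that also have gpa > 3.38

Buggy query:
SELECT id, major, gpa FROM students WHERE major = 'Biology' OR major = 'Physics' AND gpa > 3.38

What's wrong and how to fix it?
Bug: AND binds tighter than OR, so this parses as major = 'Biology' OR (major = 'Physics' AND gpa > 3.38)

Fix: Add parentheses around the OR so the AND applies to both alternatives

Corrected query:
SELECT id, major, gpa FROM students WHERE (major = 'Biology' OR major = 'Physics') AND gpa > 3.38

Result:
id | major   | gpa 
---+---------+-----
3  | Biology | 3.78
5  | Biology | 3.96
6  | Biology | 3.39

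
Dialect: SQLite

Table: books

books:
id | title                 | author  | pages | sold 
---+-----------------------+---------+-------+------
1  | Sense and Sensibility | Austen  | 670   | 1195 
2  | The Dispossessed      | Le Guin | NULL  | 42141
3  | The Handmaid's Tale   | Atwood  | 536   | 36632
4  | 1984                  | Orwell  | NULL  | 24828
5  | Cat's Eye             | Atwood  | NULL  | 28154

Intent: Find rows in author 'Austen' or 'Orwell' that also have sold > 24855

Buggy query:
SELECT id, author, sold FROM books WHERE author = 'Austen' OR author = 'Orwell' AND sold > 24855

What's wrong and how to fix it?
Bug: AND binds tighter than OR, so this parses as author = 'Austen' OR (author = 'Orwell' AND sold > 24855)

Fix: Group the OR with parentheses (or use IN), then AND the threshold

Corrected query:
SELECT id, author, sold FROM books WHERE (author = 'Austen' OR author = 'Orwell') AND sold > 24855

Result:
(no rows)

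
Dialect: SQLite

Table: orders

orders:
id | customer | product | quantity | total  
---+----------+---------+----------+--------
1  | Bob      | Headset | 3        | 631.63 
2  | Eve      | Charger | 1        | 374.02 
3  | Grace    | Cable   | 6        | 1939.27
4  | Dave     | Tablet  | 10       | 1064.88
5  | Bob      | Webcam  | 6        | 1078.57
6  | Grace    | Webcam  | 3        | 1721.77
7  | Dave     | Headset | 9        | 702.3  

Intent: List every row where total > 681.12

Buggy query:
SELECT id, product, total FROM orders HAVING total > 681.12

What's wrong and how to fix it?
Bug: This is a non-aggregate query (no GROUP BY, no aggregates), so in SQLite the HAVING clause is invalid here; a row-level condition belongs in WHERE

Fix: Replace HAVING with WHERE since the condition applies to individual rows

Corrected query:
SELECT id, product, total FROM orders WHERE total > 681.12

Result:
id | product | total  
---+---------+--------
3  | Cable   | 1939.27
4  | Tablet  | 1064.88
5  | Webcam  | 1078.57
6  | Webcam  | 1721.77
7  | Headset | 702.3  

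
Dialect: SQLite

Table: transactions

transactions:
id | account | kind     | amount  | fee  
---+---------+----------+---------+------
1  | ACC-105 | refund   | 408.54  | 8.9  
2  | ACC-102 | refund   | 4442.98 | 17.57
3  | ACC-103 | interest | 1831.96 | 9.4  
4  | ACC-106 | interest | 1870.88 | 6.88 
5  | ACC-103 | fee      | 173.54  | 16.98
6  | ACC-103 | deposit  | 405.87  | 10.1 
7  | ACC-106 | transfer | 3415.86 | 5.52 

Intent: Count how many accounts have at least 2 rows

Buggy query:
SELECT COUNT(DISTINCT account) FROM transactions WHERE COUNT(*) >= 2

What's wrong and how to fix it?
Bug: WHERE filters individual rows, not groups, so a group-level COUNT is invalid there

Fix: Use a subquery that GROUPs and filters with HAVING, then count its rows

Corrected query:
SELECT COUNT(*) FROM (SELECT account FROM transactions GROUP BY account HAVING COUNT(*) >= 2)

Result:
COUNT(*)
--------
2       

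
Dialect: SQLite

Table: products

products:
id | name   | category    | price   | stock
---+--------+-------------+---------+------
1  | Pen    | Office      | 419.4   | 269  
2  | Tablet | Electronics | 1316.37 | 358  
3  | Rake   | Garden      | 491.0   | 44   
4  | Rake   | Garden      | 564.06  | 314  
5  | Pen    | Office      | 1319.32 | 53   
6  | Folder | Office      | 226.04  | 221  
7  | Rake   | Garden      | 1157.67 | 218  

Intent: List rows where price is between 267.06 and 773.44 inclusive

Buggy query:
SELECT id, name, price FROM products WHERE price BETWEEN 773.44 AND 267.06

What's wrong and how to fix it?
Bug: The bounds are reversed; BETWEEN a AND b requires a <= b to match anything

Fix: Swap the bounds so the smaller value comes first

Corrected query:
SELECT id, name, price FROM products WHERE price BETWEEN 267.06 AND 773.44

Result:
id | name | price 
---+------+-------
1  | Pen  | 419.4 
3  | Rake | 491   
4  | Rake | 564.06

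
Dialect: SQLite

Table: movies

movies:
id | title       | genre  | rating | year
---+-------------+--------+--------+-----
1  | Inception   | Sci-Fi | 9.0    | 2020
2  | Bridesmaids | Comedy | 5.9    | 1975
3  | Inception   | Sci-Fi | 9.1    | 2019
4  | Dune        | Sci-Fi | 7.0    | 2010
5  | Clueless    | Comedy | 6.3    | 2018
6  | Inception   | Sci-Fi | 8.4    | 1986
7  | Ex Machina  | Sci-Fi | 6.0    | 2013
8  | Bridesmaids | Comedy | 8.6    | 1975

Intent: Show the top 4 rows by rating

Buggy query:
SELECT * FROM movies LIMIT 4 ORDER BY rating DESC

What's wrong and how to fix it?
Bug: LIMIT must come after ORDER BY

Fix: Sort with ORDER BY, then apply LIMIT

Corrected query:
SELECT * FROM movies ORDER BY rating DESC LIMIT 4

Result:
id | title       | genre  | rating | year
---+-------------+--------+--------+-----
3  | Inception   | Sci-Fi | 9.1    | 2019
1  | Inception   | Sci-Fi | 9      | 2020
8  | Bridesmaids | Comedy | 8.6    | 1975
6  | Inception   | Sci-Fi | 8.4    | 1986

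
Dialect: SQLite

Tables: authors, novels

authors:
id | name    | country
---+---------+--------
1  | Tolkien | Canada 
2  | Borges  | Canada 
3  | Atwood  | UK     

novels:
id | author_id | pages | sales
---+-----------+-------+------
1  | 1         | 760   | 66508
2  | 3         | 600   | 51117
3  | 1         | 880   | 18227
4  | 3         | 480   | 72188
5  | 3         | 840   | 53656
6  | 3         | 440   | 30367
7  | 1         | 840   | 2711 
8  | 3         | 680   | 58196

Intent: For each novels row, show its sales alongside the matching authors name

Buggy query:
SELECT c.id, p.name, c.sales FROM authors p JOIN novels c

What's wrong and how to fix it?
Bug: JOIN with no ON clause produces a cartesian product; every novels row pairs with every authors row

Fix: Add ON c.author_id = p.id to the JOIN

Corrected query:
SELECT c.id, p.name, c.sales FROM authors p JOIN novels c ON c.author_id = p.id

Result:
id | name    | sales
---+---------+------
1  | Tolkien | 66508
2  | Atwood  | 51117
3  | Tolkien | 18227
4  | Atwood  | 72188
5  | Atwood  | 53656
6  | Atwood  | 30367
7  | Tolkien | 2711 
8  | Atwood  | 58196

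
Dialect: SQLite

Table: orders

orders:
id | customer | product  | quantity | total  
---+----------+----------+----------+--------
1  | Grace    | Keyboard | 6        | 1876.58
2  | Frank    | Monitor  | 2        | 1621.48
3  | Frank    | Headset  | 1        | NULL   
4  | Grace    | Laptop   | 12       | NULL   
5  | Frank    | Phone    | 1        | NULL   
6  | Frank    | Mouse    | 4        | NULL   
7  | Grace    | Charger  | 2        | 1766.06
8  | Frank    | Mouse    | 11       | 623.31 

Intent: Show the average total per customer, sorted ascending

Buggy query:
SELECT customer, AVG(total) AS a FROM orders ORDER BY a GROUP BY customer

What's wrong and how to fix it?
Bug: ORDER BY appears before GROUP BY; SQL clause order requires GROUP BY first

Fix: Move ORDER BY to the end, after GROUP BY

Corrected query:
SELECT customer, AVG(total) AS a FROM orders GROUP BY customer ORDER BY a

Result:
customer | a       
---------+---------
Frank    | 1122.395
Grace    | 1821.32 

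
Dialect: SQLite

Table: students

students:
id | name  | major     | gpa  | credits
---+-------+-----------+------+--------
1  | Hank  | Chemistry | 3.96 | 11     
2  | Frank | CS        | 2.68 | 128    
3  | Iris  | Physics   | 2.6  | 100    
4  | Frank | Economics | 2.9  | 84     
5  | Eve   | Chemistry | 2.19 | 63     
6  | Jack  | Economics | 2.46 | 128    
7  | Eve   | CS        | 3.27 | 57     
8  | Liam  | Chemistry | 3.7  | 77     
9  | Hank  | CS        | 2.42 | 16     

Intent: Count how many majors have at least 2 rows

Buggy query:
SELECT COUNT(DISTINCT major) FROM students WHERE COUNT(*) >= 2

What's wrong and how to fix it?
Bug: WHERE filters individual rows, not groups, so a group-level COUNT is invalid there

Fix: Use a subquery that GROUPs and filters with HAVING, then count its rows

Corrected query:
SELECT COUNT(*) FROM (SELECT major FROM students GROUP BY major HAVING COUNT(*) >= 2)

Result:
COUNT(*)
--------
3       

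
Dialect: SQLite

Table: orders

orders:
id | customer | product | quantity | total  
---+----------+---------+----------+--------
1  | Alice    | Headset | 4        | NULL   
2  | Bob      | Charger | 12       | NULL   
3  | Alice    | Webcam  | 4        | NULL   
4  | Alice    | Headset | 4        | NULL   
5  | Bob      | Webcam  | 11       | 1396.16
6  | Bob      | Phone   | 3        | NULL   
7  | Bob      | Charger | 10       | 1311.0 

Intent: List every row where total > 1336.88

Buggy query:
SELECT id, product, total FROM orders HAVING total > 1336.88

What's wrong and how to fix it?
Bug: This is a non-aggregate query (no GROUP BY, no aggregates), so in SQLite the HAVING clause is invalid here; a row-level condition belongs in WHERE

Fix: Use WHERE for row-level filtering

Corrected query:
SELECT id, product, total FROM orders WHERE total > 1336.88

Result:
id | product | total  
---+---------+--------
5  | Webcam  | 1396.16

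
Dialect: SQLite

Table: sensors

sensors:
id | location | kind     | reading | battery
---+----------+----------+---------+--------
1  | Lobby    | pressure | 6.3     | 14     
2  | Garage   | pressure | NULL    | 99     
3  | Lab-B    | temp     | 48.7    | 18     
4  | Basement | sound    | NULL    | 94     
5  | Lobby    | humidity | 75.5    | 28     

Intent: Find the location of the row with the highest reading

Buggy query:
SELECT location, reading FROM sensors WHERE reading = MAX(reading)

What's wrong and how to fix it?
Bug: WHERE is evaluated per row; an aggregate over the whole table isn't defined there

Fix: Use a subquery: WHERE reading = (SELECT MAX(reading) FROM sensors)

Corrected query:
SELECT location, reading FROM sensors WHERE reading = (SELECT MAX(reading) FROM sensors)

Result:
location | reading
---------+--------
Lobby    | 75.5   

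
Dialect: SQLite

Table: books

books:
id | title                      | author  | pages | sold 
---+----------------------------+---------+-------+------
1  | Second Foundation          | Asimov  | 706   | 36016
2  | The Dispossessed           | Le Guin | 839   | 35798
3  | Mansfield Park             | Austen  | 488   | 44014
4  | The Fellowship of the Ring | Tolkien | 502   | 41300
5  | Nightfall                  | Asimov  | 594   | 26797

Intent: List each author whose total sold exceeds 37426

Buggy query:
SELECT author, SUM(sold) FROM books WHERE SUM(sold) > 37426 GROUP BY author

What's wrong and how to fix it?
Bug: WHERE runs before GROUP BY, so aggregates aren't available there

Fix: Move the aggregate condition to a HAVING clause

Corrected query:
SELECT author, SUM(sold) FROM books GROUP BY author HAVING SUM(sold) > 37426

Result:
author  | SUM(sold)
--------+----------
Asimov  | 62813    
Austen  | 44014    
Tolkien | 41300    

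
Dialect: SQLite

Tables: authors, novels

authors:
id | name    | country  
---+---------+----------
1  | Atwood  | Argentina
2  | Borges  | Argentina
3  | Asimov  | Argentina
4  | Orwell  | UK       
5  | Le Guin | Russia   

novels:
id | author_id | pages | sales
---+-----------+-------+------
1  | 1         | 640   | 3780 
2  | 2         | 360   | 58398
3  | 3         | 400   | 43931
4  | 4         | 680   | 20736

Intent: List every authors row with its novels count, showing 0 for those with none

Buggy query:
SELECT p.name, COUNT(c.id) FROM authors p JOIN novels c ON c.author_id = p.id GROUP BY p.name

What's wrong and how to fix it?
Bug: INNER JOIN drops authors rows that have no matching novels rows

Fix: Switch to LEFT JOIN to retain unmatched parent rows

Corrected query:
SELECT p.name, COUNT(c.id) FROM authors p LEFT JOIN novels c ON c.author_id = p.id GROUP BY p.name

Result:
name    | COUNT(c.id)
--------+------------
Asimov  | 1          
Atwood  | 1          
Borges  | 1          
Le Guin | 0          
Orwell  | 1          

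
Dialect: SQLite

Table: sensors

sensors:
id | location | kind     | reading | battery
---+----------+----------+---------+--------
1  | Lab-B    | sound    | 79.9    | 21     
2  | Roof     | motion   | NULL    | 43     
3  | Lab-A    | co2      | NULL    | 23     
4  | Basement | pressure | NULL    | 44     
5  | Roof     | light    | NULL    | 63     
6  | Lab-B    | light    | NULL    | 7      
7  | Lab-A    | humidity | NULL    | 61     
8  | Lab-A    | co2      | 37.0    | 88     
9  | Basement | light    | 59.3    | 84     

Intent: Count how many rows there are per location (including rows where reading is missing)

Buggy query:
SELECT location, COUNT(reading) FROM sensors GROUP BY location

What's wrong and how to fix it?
Bug: COUNT(column) counts non-NULL values only; rows with NULL reading aren't counted

Fix: Use COUNT(*) to count all rows regardless of NULL

Corrected query:
SELECT location, COUNT(*) FROM sensors GROUP BY location

Result:
location | COUNT(*)
---------+---------
Basement | 2       
Lab-A    | 3       
Lab-B    | 2       
Roof     | 2       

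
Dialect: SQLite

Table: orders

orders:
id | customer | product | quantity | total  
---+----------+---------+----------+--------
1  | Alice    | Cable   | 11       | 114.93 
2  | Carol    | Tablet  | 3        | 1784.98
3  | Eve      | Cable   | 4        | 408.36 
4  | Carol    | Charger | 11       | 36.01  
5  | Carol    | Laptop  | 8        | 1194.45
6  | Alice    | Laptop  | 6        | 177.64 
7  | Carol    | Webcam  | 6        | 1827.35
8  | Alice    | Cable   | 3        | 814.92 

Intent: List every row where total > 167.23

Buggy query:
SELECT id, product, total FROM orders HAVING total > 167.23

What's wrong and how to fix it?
Bug: HAVING filters the output of aggregation, but this query has no GROUP BY and no aggregate functions, so SQLite rejects it (HAVING clause on a non-aggregate query); the condition here is per row

Fix: Replace HAVING with WHERE since the condition applies to individual rows

Corrected query:
SELECT id, product, total FROM orders WHERE total > 167.23

Result:
id | product | total  
---+---------+--------
2  | Tablet  | 1784.98
3  | Cable   | 408.36 
5  | Laptop  | 1194.45
6  | Laptop  | 177.64 
7  | Webcam  | 1827.35
8  | Cable   | 814.92 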